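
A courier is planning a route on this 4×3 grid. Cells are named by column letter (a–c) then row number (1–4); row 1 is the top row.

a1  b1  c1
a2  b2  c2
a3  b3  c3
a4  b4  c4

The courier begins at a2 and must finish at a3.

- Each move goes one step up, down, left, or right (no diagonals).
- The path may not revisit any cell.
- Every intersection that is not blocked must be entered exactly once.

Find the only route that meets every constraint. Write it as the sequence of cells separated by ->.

a2 -> a1 -> b1 -> c1 -> c2 -> b2 -> b3 -> c3 -> c4 -> b4 -> a4 -> a3

Need to visit all 12 open cells exactly once, starting at a2 and ending at a3.
Cell a1 has only two open neighbours (a2 and b1), so the path must pass straight through it: one of those is the cell it's entered from and the other is where it exits.
Route from a2: up to a1, 2× right (reaching c1), down to c2, left to b2, down to b3, right to c3, down to c4, 2× left (reaching a4), up to a3 — 11 moves in all.
Check: all 12 open cells covered.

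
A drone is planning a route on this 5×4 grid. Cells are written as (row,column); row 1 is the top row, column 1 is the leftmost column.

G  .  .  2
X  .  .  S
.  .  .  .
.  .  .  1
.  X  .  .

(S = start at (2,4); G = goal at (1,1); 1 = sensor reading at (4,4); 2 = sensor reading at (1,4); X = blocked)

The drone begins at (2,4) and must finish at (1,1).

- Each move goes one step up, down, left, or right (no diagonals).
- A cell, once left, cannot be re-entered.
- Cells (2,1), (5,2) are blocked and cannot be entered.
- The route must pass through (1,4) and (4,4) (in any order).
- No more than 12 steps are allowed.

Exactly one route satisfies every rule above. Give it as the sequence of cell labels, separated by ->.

(2,4) -> (1,4) -> (1,3) -> (2,3) -> (3,3) -> (3,4) -> (4,4) -> (4,3) -> (4,2) -> (3,2) -> (2,2) -> (1,2) -> (1,1)

The budget equals the shortest possible length, so every move has to be on a shortest route through the required cells.
Route from (2,4): up to (1,4), left to (1,3), 2× down (reaching (3,3)), right to (3,4), down to (4,4), 2× left (reaching (4,2)), 3× up (reaching (1,2)), left to (1,1) — 12 moves in all.
Check: all required cells visited; 12 ≤ 12 moves.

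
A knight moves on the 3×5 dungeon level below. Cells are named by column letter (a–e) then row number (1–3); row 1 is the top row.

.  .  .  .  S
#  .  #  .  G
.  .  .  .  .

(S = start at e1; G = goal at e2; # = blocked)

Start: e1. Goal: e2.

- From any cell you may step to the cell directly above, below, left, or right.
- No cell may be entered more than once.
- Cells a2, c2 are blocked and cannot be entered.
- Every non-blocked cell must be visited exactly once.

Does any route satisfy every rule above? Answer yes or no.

Cell a1 has only one open neighbour but is neither the start nor the goal, so a Hamiltonian route would have to both enter and leave it through the same neighbour — impossible without revisiting.

no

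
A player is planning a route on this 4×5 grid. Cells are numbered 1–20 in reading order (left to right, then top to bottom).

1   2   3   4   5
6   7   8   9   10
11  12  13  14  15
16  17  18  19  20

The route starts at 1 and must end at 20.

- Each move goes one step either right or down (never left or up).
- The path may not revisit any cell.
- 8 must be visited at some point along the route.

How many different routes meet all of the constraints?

A right/down-only route from 1 to 20 makes exactly 3 down-moves and 4 right-moves in some order.
With no other constraints that would be C(7,3) = 35 routes.
Split at 8 and multiply the segment counts: 1→8: 3; 8→20: 6; product = 18.
That gives 18 routes.

18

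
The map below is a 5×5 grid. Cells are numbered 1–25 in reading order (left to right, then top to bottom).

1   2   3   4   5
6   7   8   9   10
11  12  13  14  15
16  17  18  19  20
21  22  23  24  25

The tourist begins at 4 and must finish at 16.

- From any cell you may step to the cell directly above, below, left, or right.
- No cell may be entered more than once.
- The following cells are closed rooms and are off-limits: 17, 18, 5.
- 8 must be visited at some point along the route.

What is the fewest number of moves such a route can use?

6

Any route passes through 8 somewhere between 4 and 16. Summing Manhattan distances along the two legs (4 → 8 → 16) gives a lower bound of 2 + 4 = 6 moves.
A route of 6 moves achieves this: 4 → 9 → 8 → 13 → 12 → 11 → 16.
Since 6 matches the lower bound, it is optimal.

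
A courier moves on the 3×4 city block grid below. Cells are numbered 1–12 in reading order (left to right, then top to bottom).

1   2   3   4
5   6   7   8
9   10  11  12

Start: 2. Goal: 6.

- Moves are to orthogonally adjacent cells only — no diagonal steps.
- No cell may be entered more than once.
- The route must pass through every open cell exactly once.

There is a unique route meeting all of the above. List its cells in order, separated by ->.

2 -> 1 -> 5 -> 9 -> 10 -> 11 -> 12 -> 8 -> 4 -> 3 -> 7 -> 6

Need to visit all 12 open cells exactly once, starting at 2 and ending at 6.
Cell 4 has only two open neighbours (8 and 3), so the path must pass straight through it: one of those is the cell it's entered from and the other is where it exits.
Route from 2: left to 1, 2× down (reaching 9), 3× right (reaching 12), 2× up (reaching 4), left to 3, down to 7, left to 6 — 11 moves in all.
Check: all 12 open cells covered.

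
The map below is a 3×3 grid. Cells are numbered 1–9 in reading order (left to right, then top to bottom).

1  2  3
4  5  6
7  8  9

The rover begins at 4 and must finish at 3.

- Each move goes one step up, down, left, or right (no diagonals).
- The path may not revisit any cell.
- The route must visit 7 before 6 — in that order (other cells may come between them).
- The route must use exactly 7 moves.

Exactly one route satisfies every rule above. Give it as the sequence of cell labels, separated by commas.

The waypoints must appear in the order 7, 6, with no cell reused.
Route from 4: down 1 to 7, right 2 to 9, up 1 to 6, left 1 to 5, up 1 to 2, right 1 to 3 — 7 moves in all.
Check: order respected (7 at step 1, 6 at step 4); 7 moves as required.

4, 7, 8, 9, 6, 5, 2, 3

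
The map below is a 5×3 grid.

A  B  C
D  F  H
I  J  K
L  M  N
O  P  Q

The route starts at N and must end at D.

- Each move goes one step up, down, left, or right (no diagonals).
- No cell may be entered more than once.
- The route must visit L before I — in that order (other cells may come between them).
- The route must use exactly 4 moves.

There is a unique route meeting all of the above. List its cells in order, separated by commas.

N, M, L, I, D

The waypoints must appear in the order L, I, with no cell reused.
Route from N: left 2 to L, up 2 to D — 4 moves in all.
Check: order respected (L at step 2, I at step 3); 4 moves as required.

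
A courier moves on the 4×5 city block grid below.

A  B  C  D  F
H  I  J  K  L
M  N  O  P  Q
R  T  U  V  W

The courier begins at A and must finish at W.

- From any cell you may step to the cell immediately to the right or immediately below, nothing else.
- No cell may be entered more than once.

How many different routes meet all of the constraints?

A right/down-only route from A to W makes exactly 3 down-moves and 4 right-moves in some order.
With no other constraints that would be C(7,3) = 35 routes.
That gives 35 routes.

35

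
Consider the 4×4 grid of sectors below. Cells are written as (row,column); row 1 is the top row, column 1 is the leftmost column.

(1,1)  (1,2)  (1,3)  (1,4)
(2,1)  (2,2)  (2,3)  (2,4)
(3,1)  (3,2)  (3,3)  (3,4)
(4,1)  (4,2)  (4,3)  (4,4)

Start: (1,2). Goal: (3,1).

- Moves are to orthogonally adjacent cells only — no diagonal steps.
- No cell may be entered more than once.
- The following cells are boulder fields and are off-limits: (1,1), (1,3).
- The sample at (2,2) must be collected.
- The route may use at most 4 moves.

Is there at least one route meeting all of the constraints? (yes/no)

One route that works: (1,2) → (2,2) → (3,2) → (3,1).

yes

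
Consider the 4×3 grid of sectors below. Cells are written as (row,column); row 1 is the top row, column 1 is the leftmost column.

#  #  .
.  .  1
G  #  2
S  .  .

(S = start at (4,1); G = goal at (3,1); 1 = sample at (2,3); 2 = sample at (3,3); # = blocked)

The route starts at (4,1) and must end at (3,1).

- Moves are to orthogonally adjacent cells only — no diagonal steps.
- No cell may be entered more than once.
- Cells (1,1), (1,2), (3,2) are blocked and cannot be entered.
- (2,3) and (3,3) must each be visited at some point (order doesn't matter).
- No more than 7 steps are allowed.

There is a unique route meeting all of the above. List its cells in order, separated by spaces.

The 7-move cap with required stops at (2,3), (3,3) leaves no slack for detours.
Route from (4,1): 2× right (reaching (4,3)), 2× up (reaching (2,3)), 2× left (reaching (2,1)), down to (3,1) — 7 moves in all.
Check: all required cells visited; 7 ≤ 7 moves.

(4,1) (4,2) (4,3) (3,3) (2,3) (2,2) (2,1) (3,1)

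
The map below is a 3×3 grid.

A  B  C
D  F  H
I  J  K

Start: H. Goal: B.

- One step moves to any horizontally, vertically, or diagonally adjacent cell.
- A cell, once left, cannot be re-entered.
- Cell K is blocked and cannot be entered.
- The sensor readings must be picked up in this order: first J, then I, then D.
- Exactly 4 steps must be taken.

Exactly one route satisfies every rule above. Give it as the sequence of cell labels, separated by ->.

H -> J -> I -> D -> B

The waypoints must appear in the order J, I, D, with no cell reused.
Route from H: down-left to J, left to I, up to D, up-right to B — 4 moves in all.
Check: order respected (J at step 1, I at step 2, D at step 3); 4 moves as required.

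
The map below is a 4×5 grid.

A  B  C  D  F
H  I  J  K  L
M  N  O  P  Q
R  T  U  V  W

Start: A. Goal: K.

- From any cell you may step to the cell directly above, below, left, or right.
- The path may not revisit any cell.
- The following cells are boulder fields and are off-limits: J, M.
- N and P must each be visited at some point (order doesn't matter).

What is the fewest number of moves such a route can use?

6

Any route passes through N and P in some order between A and K. Summing Manhattan distances along each leg and taking the cheapest ordering (A → N → P → K) gives a lower bound of 3 + 2 + 1 = 6 moves.
A route of 6 moves achieves this: A → H → I → N → O → P → K.
Since 6 matches the lower bound, it is optimal.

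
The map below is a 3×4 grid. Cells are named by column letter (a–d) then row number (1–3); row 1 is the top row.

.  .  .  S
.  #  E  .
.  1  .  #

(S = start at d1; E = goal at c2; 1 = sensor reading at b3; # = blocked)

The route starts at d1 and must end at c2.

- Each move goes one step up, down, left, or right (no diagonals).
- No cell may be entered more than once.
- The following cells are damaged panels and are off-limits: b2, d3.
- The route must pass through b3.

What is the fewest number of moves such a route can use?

8

Any route passes through b3 somewhere between d1 and c2. Summing Manhattan distances along the two legs (d1 → b3 → c2) gives a lower bound of 4 + 2 = 6 moves.
The shortest route satisfying every rule uses 8 moves: d1 → c1 → b1 → a1 → a2 → a3 → b3 → c3 → c2.
The no-revisit rule (legs can't share cells) pushes the minimum above the 6-move bound; an exhaustive check rules out every length from 6 to 7, leaving 8 as the minimum.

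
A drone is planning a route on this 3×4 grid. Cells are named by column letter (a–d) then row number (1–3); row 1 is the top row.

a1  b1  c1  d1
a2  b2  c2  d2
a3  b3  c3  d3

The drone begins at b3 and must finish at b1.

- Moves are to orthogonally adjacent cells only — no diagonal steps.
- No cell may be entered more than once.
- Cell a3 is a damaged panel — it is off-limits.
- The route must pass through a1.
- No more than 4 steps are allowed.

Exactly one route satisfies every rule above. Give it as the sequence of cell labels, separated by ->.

b3 -> b2 -> a2 -> a1 -> b1

The 4-move cap with required stops at a1 leaves no slack for detours.
Route from b3: up 1 to b2, left 1 to a2, up 1 to a1, right 1 to b1 — 4 moves in all.
Check: all required cells visited; 4 ≤ 4 moves.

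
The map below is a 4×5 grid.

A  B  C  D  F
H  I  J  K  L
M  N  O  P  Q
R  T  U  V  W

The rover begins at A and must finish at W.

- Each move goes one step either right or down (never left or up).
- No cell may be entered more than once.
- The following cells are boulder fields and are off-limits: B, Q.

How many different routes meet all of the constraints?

A right/down-only route from A to W makes exactly 3 down-moves and 4 right-moves in some order.
With no other constraints that would be C(7,3) = 35 routes.
Subtract routes through each blocked cell (inclusion–exclusion for overlaps): − through B: 20 − through Q: 15 + through B&Q: 10 → 10.
That gives 10 routes.

10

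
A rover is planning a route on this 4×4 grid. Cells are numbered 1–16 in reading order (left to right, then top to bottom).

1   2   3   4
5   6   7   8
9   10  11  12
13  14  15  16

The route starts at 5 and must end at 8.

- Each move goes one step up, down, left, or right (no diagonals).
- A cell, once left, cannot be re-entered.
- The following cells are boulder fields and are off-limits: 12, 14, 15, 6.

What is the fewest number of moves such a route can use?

5

The Manhattan distance from 5 to 8 is |2−2| + |1−4| = 3, so at least 3 moves are needed.
That bound ignores the blocked cells. Measuring each leg by the fewest moves that actually steer around them (5→8: 5) raises the lower bound to 5.
A route of 5 moves exists: 5 → 1 → 2 → 3 → 7 → 8.
Since 5 matches that lower bound, it is optimal.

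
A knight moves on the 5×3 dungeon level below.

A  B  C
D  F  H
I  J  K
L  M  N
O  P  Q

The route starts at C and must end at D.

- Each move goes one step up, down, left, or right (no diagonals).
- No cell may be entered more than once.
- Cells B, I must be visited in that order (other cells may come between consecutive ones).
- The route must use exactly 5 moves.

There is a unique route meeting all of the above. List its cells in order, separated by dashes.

C - B - F - J - I - D

The waypoints must appear in the order B, I, with no cell reused.
Route from C: left 1 to B, down 2 to J, left 1 to I, up 1 to D — 5 moves in all.
Check: order respected (B at step 1, I at step 4); 5 moves as required.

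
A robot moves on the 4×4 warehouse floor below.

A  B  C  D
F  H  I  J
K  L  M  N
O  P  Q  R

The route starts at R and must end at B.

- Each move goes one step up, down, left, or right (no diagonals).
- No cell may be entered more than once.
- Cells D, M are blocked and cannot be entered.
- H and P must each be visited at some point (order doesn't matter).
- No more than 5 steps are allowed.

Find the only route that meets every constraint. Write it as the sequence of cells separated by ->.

Any route must reach H and P and still end at B within 5 moves, so the order of the required stops is forced.
Route from R: 2× left (reaching P), 3× up (reaching B) — 5 moves in all.
Check: all required cells visited; 5 ≤ 5 moves.

R -> Q -> P -> L -> H -> B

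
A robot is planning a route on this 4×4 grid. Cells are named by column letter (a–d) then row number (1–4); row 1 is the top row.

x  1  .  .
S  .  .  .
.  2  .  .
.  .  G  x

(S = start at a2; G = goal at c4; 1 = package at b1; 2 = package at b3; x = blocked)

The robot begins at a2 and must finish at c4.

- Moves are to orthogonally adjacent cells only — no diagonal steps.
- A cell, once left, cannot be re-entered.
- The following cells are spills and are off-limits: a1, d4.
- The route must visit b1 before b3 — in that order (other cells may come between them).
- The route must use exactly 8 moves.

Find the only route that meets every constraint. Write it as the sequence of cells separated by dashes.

The waypoints must appear in the order b1, b3, with no cell reused.
Route from a2: right 1 to b2, up 1 to b1, right 1 to c1, down 2 to c3, left 1 to b3, down 1 to b4, right 1 to c4 — 8 moves in all.
Check: order respected (1 at step 2, 2 at step 6); 8 moves as required.

a2 - b2 - b1 - c1 - c2 - c3 - b3 - b4 - c4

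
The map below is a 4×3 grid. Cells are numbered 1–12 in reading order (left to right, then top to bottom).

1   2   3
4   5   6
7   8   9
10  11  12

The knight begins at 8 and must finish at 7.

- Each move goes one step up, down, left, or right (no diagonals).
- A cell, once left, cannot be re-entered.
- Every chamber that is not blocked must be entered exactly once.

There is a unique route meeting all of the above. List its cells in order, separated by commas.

Need to visit all 12 open cells exactly once, starting at 8 and ending at 7.
Route from 8: up to 5, left to 4, up to 1, 2× right (reaching 3), 3× down (reaching 12), 2× left (reaching 10), up to 7 — 11 moves in all.
Check: all 12 open cells covered.

8, 5, 4, 1, 2, 3, 6, 9, 12, 11, 10, 7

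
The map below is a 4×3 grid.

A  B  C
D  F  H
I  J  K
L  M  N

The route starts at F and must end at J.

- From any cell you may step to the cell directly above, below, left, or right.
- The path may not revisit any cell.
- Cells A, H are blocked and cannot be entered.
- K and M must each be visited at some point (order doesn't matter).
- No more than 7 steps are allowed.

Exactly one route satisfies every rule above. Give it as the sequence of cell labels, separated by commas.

F, D, I, L, M, N, K, J

The 7-move cap with required stops at K, M leaves no slack for detours.
Route from F: left 1 to D, down 2 to L, right 2 to N, up 1 to K, left 1 to J — 7 moves in all.
Check: all required cells visited; 7 ≤ 7 moves.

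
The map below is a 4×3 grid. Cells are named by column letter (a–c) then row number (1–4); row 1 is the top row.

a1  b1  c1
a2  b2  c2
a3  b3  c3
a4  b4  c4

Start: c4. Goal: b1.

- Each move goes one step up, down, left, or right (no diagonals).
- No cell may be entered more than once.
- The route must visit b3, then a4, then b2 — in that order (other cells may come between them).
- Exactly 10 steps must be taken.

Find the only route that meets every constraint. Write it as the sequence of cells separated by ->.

c4 -> c3 -> b3 -> b4 -> a4 -> a3 -> a2 -> b2 -> c2 -> c1 -> b1

The waypoints must appear in the order b3, a4, b2, with no cell reused.
Route from c4: up to c3, left to b3, down to b4, left to a4, 2× up (reaching a2), 2× right (reaching c2), up to c1, left to b1 — 10 moves in all.
Check: order respected (b3 at step 2, a4 at step 4, b2 at step 7); 10 moves as required.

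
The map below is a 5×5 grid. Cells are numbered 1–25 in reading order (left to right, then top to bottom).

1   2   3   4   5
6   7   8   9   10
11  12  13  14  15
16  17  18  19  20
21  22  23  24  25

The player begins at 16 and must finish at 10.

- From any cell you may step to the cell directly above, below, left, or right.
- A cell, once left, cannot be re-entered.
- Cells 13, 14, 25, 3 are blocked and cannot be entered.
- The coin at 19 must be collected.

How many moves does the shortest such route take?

Any route passes through 19 somewhere between 16 and 10. Summing Manhattan distances along the two legs (16 → 19 → 10) gives a lower bound of 3 + 3 = 6 moves.
A route of 6 moves achieves this: 16 → 17 → 18 → 19 → 20 → 15 → 10.
Since 6 matches the lower bound, it is optimal.

6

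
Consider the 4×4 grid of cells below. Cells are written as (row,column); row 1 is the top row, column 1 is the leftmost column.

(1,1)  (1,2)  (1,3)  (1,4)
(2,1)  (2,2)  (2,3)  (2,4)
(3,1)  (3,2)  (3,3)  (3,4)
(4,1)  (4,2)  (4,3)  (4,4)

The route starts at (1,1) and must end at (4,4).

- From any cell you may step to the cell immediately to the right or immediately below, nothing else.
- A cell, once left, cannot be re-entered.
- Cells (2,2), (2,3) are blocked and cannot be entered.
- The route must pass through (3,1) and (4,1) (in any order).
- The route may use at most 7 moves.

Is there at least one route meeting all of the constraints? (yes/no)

yes

One route that works: (1,1) → (2,1) → (3,1) → (4,1) → (4,2) → (4,3) → (4,4).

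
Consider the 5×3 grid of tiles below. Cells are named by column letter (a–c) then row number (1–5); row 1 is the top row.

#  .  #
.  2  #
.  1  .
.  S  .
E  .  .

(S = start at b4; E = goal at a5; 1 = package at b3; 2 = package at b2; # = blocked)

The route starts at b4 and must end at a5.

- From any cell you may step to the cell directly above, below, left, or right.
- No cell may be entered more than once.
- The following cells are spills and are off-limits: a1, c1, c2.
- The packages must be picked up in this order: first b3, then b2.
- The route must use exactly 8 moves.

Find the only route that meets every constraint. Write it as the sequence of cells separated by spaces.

b4 c4 c3 b3 b2 a2 a3 a4 a5

The waypoints must appear in the order b3, b2, with no cell reused.
Route from b4: right 1 to c4, up 1 to c3, left 1 to b3, up 1 to b2, left 1 to a2, down 3 to a5 — 8 moves in all.
Check: order respected (1 at step 3, 2 at step 4); 8 moves as required.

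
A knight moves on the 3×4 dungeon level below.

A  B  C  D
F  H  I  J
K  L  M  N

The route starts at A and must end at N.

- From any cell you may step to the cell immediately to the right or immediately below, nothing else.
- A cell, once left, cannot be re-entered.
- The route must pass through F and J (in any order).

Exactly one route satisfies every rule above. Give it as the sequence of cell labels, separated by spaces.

Moves only go right or down, so the column and row indices never decrease.
Route from A: down to F, 3× right (reaching J), down to N — 5 moves in all.
Check: all required cells visited.

A F H I J N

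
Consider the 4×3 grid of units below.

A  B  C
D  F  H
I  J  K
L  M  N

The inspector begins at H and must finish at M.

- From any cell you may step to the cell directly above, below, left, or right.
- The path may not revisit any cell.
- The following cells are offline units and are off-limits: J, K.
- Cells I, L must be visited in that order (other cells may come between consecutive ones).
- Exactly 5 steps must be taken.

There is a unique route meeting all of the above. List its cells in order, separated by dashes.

H - F - D - I - L - M

The waypoints must appear in the order I, L, with no cell reused.
Route from H: 2× left (reaching D), 2× down (reaching L), right to M — 5 moves in all.
Check: order respected (I at step 3, L at step 4); 5 moves as required.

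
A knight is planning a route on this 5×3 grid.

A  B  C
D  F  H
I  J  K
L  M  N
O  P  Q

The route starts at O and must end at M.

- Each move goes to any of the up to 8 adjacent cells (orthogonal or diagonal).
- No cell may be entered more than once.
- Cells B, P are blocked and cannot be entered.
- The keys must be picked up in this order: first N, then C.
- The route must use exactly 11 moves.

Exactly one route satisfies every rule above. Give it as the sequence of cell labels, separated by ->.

The waypoints must appear in the order N, C, with no cell reused.
Route from O: up 1 to L, up-right 1 to J, down-right 1 to N, up 3 to C, down-left 1 to F, up-left 1 to A, down 2 to I, down-right 1 to M — 11 moves in all.
Check: order respected (N at step 3, C at step 6); 11 moves as required.

O -> L -> J -> N -> K -> H -> C -> F -> A -> D -> I -> M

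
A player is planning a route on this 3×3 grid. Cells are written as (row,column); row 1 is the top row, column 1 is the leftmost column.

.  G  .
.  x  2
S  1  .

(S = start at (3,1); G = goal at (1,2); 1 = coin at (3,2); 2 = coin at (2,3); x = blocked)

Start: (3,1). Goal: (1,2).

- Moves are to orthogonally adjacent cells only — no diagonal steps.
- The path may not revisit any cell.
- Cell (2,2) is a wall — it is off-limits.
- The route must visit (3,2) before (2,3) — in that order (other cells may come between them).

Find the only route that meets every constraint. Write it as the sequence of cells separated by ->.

The waypoints must appear in the order (3,2), (2,3), with no cell reused.
Route from (3,1): 2× right (reaching (3,3)), 2× up (reaching (1,3)), left to (1,2) — 5 moves in all.
Check: order respected (1 at step 1, 2 at step 3).

(3,1) -> (3,2) -> (3,3) -> (2,3) -> (1,3) -> (1,2)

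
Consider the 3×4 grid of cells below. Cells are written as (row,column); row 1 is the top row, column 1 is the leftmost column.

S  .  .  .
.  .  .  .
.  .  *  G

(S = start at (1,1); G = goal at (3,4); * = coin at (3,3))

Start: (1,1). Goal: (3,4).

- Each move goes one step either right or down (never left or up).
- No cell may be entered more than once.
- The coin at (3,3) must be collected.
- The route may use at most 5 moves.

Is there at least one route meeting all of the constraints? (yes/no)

yes

One route that works: (1,1) → (2,1) → (3,1) → (3,2) → (3,3) → (3,4).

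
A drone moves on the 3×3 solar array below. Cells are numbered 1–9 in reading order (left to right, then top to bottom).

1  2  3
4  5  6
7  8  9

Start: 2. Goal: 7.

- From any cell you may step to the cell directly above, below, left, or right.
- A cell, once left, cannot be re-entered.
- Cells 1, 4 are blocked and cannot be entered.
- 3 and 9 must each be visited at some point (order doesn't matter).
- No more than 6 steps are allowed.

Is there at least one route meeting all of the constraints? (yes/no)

One route that works: 2 → 3 → 6 → 9 → 8 → 7.

yes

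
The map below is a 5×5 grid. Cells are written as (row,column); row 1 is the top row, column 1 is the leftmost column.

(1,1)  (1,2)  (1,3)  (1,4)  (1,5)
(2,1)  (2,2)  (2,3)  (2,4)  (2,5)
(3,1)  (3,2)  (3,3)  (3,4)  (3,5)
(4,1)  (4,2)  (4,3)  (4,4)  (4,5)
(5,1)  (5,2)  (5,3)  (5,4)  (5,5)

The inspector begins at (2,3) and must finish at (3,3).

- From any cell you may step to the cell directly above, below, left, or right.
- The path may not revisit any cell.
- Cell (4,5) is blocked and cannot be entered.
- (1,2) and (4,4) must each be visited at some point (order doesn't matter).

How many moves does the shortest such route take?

9

Any route passes through (1,2) and (4,4) in some order between (2,3) and (3,3). Summing Manhattan distances along each leg and taking the cheapest ordering ((2,3) → (1,2) → (4,4) → (3,3)) gives a lower bound of 2 + 5 + 2 = 9 moves.
A route of 9 moves achieves this: (2,3) → (1,3) → (1,2) → (2,2) → (3,2) → (4,2) → (4,3) → (4,4) → (3,4) → (3,3).
Since 9 matches the lower bound, it is optimal.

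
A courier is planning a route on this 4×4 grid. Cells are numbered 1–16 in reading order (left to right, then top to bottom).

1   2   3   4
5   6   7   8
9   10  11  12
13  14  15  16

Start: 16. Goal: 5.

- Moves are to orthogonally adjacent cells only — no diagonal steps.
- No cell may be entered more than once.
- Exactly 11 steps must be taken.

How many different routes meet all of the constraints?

39

Need simple routes of exactly 11 moves from 16 to 5 (Manhattan distance 5, so 3 moves are spent on a detour and 3 undoing it).
Branch systematically from the start, pruning whenever the remaining move budget drops below the Manhattan distance to 5 or differs from it in parity. Grouping the completions by first move — via 12: 17; via 15: 22 — and summing: 17 + 22 = 39.
That gives 39 routes.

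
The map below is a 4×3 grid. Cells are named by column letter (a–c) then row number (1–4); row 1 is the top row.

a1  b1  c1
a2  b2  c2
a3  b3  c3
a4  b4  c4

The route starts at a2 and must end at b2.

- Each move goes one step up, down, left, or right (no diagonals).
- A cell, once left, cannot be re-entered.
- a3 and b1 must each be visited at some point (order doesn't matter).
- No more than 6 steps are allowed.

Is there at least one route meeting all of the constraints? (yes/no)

no

Exhausting the options from a2, every branch either would have to re-enter a cell already used, runs past the 6-move limit, or reaches the goal with a constraint still unmet.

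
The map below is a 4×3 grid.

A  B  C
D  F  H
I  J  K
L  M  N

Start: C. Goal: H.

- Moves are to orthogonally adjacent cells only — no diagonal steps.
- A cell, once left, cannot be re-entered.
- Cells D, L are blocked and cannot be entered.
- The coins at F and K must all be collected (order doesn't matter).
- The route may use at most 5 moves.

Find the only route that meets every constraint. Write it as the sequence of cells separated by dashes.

C - B - F - J - K - H

The budget equals the shortest possible length, so every move has to be on a shortest route through the required cells.
Route from C: left to B, 2× down (reaching J), right to K, up to H — 5 moves in all.
Check: all required cells visited; 5 ≤ 5 moves.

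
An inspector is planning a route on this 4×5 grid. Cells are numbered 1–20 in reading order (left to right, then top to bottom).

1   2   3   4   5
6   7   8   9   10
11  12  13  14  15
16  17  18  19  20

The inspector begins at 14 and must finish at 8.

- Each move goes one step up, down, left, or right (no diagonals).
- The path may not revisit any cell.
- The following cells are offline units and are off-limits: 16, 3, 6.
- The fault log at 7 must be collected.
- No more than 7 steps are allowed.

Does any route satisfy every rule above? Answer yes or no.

yes

One route that works: 14 → 13 → 12 → 7 → 8.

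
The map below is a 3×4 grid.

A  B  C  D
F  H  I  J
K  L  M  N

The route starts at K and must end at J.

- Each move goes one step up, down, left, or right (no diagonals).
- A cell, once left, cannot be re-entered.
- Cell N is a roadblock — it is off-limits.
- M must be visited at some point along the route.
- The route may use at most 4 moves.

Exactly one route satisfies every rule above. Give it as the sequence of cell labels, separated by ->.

The budget equals the shortest possible length, so every move has to be on a shortest route through the required cells.
Route from K: right 2 to M, up 1 to I, right 1 to J — 4 moves in all.
Check: all required cells visited; 4 ≤ 4 moves.

K -> L -> M -> I -> J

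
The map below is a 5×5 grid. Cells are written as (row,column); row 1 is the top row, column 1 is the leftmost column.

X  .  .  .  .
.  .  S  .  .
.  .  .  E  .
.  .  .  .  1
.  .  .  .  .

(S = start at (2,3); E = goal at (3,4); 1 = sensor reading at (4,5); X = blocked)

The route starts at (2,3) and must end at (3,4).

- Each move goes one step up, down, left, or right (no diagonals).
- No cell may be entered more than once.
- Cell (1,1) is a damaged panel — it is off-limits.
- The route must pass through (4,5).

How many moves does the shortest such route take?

Any route passes through (4,5) somewhere between (2,3) and (3,4). Summing Manhattan distances along the two legs ((2,3) → (4,5) → (3,4)) gives a lower bound of 4 + 2 = 6 moves.
A route of 6 moves achieves this: (2,3) → (3,3) → (4,3) → (4,4) → (4,5) → (3,5) → (3,4).
Since 6 matches the lower bound, it is optimal.

6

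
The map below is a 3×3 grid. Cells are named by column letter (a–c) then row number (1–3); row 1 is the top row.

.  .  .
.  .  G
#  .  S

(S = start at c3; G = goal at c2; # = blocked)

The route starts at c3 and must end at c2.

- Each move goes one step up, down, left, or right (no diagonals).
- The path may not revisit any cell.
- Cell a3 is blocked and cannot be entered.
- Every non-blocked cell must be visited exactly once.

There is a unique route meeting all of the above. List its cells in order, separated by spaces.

c3 b3 b2 a2 a1 b1 c1 c2

Need to visit all 8 open cells exactly once, starting at c3 and ending at c2.
Cell b3 has only two open neighbours (b2 and c3), so the path must pass straight through it: one of those is the cell it's entered from and the other is where it exits.
Route from c3: left 1 to b3, up 1 to b2, left 1 to a2, up 1 to a1, right 2 to c1, down 1 to c2 — 7 moves in all.
Check: all 8 open cells covered.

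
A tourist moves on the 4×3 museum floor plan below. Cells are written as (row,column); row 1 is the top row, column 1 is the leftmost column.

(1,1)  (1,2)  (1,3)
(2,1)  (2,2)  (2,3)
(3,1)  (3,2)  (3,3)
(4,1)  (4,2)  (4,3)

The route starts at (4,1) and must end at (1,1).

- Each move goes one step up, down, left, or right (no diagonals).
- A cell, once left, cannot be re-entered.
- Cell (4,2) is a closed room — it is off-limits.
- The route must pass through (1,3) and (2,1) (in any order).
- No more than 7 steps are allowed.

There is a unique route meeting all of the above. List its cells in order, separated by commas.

(4,1), (3,1), (2,1), (2,2), (2,3), (1,3), (1,2), (1,1)

Any route must reach (1,3) and (2,1) and still end at (1,1) within 7 moves, so the order of the required stops is forced.
Route from (4,1): up 2 to (2,1), right 2 to (2,3), up 1 to (1,3), left 2 to (1,1) — 7 moves in all.
Check: all required cells visited; 7 ≤ 7 moves.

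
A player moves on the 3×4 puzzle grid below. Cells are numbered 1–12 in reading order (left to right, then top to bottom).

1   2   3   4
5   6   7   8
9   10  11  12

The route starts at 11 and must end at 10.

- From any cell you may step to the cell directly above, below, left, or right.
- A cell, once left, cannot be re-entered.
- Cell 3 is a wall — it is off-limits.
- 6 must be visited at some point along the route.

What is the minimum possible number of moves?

Any route passes through 6 somewhere between 11 and 10. Summing Manhattan distances along the two legs (11 → 6 → 10) gives a lower bound of 2 + 1 = 3 moves.
A route of 3 moves achieves this: 11 → 7 → 6 → 10.
Since 3 matches the lower bound, it is optimal.

3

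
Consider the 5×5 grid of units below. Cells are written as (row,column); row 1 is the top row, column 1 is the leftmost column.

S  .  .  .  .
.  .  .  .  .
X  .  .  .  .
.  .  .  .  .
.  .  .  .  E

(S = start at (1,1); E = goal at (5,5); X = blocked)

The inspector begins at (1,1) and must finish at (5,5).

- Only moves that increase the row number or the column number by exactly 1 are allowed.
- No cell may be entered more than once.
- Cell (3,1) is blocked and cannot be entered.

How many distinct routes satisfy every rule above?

A right/down-only route from (1,1) to (5,5) makes exactly 4 down-moves and 4 right-moves in some order.
With no other constraints that would be C(8,4) = 70 routes.
Subtract routes through each blocked cell (inclusion–exclusion for overlaps): − through (3,1): 15 → 55.
That gives 55 routes.

55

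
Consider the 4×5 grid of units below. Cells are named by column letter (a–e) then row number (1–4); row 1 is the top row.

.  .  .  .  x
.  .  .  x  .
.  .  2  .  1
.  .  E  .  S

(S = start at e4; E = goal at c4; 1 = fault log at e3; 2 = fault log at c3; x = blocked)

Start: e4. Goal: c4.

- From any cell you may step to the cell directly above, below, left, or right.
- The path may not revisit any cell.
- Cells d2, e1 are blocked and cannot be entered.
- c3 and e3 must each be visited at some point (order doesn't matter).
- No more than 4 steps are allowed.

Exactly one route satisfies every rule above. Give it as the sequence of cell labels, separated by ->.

e4 -> e3 -> d3 -> c3 -> c4

The budget equals the shortest possible length, so every move has to be on a shortest route through the required cells.
Route from e4: up 1 to e3, left 2 to c3, down 1 to c4 — 4 moves in all.
Check: all required cells visited; 4 ≤ 4 moves.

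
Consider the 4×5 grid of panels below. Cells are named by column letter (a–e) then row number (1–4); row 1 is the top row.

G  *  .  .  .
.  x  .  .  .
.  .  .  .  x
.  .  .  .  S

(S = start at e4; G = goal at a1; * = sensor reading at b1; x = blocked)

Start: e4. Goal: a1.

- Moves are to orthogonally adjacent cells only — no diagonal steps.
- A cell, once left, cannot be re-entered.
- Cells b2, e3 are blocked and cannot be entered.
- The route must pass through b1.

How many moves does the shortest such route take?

Any route passes through b1 somewhere between e4 and a1. Summing Manhattan distances along the two legs (e4 → b1 → a1) gives a lower bound of 6 + 1 = 7 moves.
A route of 7 moves achieves this: e4 → d4 → d3 → d2 → d1 → c1 → b1 → a1.
Since 7 matches the lower bound, it is optimal.

7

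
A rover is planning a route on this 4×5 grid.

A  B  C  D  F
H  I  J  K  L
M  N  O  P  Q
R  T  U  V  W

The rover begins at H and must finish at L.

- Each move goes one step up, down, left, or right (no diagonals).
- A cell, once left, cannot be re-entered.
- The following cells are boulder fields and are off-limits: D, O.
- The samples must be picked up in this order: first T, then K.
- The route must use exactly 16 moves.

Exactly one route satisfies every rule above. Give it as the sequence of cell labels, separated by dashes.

The waypoints must appear in the order T, K, with no cell reused.
Route from H: up 1 to A, right 2 to C, down 1 to J, left 1 to I, down 1 to N, left 1 to M, down 1 to R, right 4 to W, up 1 to Q, left 1 to P, up 1 to K, right 1 to L — 16 moves in all.
Check: order respected (T at step 9, K at step 15); 16 moves as required.

H - A - B - C - J - I - N - M - R - T - U - V - W - Q - P - K - L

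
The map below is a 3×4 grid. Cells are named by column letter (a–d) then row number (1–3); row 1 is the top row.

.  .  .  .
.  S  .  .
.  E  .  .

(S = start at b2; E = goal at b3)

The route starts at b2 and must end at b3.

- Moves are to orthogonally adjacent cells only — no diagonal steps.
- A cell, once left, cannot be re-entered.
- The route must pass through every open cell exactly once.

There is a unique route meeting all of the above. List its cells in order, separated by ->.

Need to visit all 12 open cells exactly once, starting at b2 and ending at b3.
Route from b2: right 1 to c2, down 1 to c3, right 1 to d3, up 2 to d1, left 3 to a1, down 2 to a3, right 1 to b3 — 11 moves in all.
Check: all 12 open cells covered.

b2 -> c2 -> c3 -> d3 -> d2 -> d1 -> c1 -> b1 -> a1 -> a2 -> a3 -> b3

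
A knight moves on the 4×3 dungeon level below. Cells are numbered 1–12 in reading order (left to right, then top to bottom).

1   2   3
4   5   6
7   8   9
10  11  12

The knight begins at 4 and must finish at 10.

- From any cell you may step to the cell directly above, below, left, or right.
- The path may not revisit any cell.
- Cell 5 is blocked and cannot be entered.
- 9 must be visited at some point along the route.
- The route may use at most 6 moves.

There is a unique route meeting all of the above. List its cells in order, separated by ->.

The budget equals the shortest possible length, so every move has to be on a shortest route through the required cells.
Route from 4: down to 7, 2× right (reaching 9), down to 12, 2× left (reaching 10) — 6 moves in all.
Check: all required cells visited; 6 ≤ 6 moves.

4 -> 7 -> 8 -> 9 -> 12 -> 11 -> 10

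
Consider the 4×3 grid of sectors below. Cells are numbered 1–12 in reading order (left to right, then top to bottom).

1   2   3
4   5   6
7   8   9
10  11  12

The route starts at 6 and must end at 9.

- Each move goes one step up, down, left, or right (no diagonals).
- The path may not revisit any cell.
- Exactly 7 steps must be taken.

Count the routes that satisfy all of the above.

9

Need simple routes of exactly 7 moves from 6 to 9 (Manhattan distance 1, so 3 moves are spent on a detour and 3 undoing it).
Branch systematically from the start, pruning whenever the remaining move budget drops below the Manhattan distance to 9 or differs from it in parity. Grouping the completions by first move — via 3: 4; via 5: 5 (no valid completion starts via 9) — and summing: 4 + 5 = 9.
That gives 9 routes.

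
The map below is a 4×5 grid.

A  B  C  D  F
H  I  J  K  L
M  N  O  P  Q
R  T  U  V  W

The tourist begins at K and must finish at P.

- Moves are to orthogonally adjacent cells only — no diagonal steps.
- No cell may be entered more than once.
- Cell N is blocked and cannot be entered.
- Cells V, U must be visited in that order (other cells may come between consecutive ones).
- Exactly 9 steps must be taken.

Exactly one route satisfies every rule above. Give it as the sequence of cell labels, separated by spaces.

The waypoints must appear in the order V, U, with no cell reused.
Route from K: up 1 to D, right 1 to F, down 3 to W, left 2 to U, up 1 to O, right 1 to P — 9 moves in all.
Check: order respected (V at step 6, U at step 7); 9 moves as required.

K D F L Q W V U O P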